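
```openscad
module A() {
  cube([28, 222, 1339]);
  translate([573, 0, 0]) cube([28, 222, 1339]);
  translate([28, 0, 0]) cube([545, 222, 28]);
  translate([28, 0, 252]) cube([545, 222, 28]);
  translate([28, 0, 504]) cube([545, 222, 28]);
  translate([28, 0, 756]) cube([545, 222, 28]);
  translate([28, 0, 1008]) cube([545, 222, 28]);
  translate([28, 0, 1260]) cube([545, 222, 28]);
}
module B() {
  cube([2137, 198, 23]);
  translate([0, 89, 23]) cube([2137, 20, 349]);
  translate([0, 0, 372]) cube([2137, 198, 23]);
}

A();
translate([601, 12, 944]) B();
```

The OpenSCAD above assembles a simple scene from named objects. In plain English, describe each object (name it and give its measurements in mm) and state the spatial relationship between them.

A is a bookshelf 601 mm wide overall, 222 mm deep and 1339 mm tall. The two sides are 28 mm thick vertical panels. 6 horizontal shelves of 28 mm thickness span between the inner faces of the sides; the lowest shelf sits on the floor and shelves are stacked with a clear vertical gap of 224 mm between each pair.

B is an I-beam lying along x, 2137 mm long. Overall section height 395 mm. Two flanges 198 mm wide (y) and 23 mm thick, one on the floor and one at the top; a web 20 mm thick runs between them, centred on the flange width.

The I-beam is beside the bookshelf with their tops flush at z = 1339.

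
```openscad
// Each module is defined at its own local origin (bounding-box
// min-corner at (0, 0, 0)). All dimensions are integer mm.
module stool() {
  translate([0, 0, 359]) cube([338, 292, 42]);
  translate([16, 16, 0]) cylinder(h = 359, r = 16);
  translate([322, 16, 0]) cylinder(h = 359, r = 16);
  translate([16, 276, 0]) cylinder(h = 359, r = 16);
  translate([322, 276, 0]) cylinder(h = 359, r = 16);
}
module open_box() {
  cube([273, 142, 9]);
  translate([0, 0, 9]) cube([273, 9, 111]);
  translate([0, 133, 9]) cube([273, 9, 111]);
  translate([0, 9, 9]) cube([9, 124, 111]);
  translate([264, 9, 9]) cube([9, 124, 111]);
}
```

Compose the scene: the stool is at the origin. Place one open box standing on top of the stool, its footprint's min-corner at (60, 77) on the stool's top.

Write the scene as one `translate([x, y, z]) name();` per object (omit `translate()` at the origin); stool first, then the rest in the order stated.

stool();
translate([60, 77, 401]) open_box();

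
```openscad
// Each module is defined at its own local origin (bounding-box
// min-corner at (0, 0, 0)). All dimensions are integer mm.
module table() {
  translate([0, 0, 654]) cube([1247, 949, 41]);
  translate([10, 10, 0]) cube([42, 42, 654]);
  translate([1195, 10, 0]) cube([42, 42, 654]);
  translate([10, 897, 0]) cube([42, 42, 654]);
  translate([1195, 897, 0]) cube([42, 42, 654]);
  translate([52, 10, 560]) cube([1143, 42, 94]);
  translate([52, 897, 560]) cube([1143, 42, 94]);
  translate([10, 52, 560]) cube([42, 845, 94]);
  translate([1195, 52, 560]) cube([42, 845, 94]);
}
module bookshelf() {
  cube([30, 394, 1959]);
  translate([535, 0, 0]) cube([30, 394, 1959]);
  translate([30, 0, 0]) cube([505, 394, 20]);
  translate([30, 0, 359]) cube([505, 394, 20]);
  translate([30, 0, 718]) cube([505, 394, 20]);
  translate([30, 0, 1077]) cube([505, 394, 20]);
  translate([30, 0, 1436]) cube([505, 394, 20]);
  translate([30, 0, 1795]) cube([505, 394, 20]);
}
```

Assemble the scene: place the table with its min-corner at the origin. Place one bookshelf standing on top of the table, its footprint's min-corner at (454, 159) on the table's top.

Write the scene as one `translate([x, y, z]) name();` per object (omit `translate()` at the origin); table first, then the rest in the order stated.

table();
translate([454, 159, 695]) bookshelf();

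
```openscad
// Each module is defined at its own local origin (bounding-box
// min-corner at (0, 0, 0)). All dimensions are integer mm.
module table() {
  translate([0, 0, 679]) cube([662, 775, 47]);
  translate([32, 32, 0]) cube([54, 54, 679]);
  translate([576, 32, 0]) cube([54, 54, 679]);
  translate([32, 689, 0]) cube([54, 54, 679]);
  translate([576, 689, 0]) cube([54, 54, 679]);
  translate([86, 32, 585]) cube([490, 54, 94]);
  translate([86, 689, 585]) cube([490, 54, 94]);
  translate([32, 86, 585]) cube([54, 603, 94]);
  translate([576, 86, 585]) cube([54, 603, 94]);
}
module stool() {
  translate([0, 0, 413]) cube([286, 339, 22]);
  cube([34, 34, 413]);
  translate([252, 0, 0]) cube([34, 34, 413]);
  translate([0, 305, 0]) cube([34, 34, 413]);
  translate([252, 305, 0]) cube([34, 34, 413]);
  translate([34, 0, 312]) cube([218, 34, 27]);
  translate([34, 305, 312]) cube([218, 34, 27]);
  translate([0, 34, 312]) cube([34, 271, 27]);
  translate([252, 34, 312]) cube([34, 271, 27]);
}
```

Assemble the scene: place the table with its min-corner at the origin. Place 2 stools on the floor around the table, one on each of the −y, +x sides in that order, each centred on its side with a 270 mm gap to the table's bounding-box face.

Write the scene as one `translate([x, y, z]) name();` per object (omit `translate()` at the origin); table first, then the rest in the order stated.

table();
translate([188, -609, 0]) stool();
translate([932, 218, 0]) stool();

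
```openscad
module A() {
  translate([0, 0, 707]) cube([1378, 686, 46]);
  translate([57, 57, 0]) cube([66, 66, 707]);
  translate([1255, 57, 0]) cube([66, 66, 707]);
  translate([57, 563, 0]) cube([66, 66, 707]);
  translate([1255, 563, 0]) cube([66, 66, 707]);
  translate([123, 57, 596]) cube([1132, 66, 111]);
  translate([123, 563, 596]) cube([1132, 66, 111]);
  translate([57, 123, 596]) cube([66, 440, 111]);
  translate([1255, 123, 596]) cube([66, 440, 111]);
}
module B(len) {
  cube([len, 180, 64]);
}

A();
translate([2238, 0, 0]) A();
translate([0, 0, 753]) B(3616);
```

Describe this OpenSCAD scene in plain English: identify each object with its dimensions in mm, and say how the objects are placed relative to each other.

A is a rectangular dining table. The top is 1378×686×46 mm with its upper surface at z = 753 mm. It stands on four 66×66 mm square legs, each inset 57 mm from the nearest pair of top edges, running from the floor to the underside of the top. Four apron rails, 66 mm thick and 111 mm tall, run between adjacent legs with their top edges flush with the underside of the top and their outer faces flush with the legs' outer faces.

B is a rectangular beam 3616 mm long (x), 180 mm deep (y), 64 mm thick (z).

The beam spans the tops of two tables placed 860 mm apart, resting at z = 753 mm.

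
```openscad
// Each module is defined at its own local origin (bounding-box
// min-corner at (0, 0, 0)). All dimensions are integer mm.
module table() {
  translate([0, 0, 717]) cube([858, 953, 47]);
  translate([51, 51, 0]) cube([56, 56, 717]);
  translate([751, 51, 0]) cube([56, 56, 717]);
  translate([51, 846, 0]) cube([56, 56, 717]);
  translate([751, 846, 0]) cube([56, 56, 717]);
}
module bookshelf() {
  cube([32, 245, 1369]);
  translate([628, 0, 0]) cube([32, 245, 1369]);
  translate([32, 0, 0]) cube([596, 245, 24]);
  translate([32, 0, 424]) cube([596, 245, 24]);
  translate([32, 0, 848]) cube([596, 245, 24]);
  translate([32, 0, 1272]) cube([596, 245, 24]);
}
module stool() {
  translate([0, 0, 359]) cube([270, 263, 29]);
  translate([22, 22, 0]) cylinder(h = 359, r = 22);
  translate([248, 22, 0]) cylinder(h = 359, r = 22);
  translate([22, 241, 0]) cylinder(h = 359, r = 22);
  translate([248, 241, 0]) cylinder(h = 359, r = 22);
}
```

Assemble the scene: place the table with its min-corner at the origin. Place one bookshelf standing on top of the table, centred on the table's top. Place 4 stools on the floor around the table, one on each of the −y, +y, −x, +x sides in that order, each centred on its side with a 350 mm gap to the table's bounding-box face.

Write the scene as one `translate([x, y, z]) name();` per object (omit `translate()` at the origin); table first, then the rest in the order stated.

table();
translate([99, 354, 764]) bookshelf();
translate([294, -613, 0]) stool();
translate([294, 1303, 0]) stool();
translate([-620, 345, 0]) stool();
translate([1208, 345, 0]) stool();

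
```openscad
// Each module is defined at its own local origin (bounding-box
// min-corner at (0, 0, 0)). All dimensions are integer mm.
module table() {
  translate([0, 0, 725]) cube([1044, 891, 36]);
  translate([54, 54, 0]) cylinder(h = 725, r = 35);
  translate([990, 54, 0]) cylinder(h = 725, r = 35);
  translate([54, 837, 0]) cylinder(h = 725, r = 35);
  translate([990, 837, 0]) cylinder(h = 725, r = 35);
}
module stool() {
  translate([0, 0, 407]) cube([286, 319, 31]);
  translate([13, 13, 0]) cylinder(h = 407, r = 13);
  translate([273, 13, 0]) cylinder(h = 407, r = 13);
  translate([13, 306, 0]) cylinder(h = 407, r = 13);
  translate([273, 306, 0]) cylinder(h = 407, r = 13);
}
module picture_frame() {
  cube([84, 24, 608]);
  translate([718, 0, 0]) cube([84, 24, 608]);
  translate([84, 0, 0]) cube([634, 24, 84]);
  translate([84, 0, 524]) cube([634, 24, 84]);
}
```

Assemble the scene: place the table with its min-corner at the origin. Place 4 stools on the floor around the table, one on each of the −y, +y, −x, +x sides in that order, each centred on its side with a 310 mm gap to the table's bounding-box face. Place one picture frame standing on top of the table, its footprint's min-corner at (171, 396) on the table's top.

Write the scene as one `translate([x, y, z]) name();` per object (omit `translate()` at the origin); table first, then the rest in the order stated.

table();
translate([379, -629, 0]) stool();
translate([379, 1201, 0]) stool();
translate([-596, 286, 0]) stool();
translate([1354, 286, 0]) stool();
translate([171, 396, 761]) picture_frame();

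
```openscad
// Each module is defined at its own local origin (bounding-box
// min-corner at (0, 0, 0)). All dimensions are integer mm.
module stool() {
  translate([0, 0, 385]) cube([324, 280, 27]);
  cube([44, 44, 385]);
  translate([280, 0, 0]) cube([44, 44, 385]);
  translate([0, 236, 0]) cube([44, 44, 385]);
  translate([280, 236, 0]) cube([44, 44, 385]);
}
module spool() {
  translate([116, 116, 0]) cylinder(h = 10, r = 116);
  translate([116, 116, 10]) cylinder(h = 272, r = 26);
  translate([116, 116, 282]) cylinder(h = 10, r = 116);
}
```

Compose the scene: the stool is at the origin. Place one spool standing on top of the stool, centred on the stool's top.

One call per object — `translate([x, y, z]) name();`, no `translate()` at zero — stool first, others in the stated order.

stool();
translate([46, 24, 412]) spool();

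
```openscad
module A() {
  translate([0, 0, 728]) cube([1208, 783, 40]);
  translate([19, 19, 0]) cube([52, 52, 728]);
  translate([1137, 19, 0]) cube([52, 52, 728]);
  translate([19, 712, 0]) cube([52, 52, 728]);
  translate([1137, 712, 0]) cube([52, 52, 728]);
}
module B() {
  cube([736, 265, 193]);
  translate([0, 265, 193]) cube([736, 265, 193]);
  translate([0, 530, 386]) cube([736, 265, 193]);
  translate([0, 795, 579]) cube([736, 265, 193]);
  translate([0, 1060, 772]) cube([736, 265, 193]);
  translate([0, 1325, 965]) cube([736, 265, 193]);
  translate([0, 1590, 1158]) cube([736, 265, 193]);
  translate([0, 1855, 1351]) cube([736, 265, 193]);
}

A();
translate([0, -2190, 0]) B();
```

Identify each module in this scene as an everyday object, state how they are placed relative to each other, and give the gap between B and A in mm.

The staircase's nearest face is 70 mm from the table's −y face.

A is a table. B is a staircase. The staircase is on the floor beside the table on its −y side. The gap between the staircase and the table is 70 mm.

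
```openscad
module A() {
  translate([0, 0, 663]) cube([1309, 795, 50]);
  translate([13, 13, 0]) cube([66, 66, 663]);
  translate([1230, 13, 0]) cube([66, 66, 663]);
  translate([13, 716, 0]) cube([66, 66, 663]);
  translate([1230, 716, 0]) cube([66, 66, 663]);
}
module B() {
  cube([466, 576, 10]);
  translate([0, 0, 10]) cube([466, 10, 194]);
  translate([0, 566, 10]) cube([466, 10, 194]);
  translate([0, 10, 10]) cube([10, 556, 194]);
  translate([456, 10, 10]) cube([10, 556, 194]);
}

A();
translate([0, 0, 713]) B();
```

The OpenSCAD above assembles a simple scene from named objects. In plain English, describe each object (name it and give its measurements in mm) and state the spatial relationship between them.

A is a table: top 1309 mm (x) × 795 mm (y), 50 mm thick, upper face at z = 713 mm, on four 66×66 mm square legs, each inset 13 mm from the nearest pair of top edges, running from z = 0 to the bottom of the top.

B is an open-topped rectangular box: outside dimensions 466×576×204 mm, with a uniform wall and base thickness of 10 mm. The base is a full 466×576 slab on the floor; four walls sit on top of the base. The front and back walls (the −y and +y sides) span the full width; the two side walls fit between them.

The open box is on top of the table.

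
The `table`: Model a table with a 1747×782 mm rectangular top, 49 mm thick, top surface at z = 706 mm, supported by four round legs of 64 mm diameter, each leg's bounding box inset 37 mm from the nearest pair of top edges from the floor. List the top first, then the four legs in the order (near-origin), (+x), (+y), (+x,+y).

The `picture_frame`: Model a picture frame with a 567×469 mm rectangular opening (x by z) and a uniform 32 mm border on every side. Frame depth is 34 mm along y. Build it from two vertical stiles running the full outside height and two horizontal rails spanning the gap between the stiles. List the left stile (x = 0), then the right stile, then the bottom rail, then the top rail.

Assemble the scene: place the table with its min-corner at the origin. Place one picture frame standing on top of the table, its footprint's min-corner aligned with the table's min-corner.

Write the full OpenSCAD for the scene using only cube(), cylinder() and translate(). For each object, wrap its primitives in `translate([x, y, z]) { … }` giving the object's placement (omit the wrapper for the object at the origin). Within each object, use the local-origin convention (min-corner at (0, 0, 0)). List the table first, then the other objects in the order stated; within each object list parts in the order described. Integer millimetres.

translate([0, 0, 657]) cube([1747, 782, 49]);
translate([69, 69, 0]) cylinder(h = 657, r = 32);
translate([1678, 69, 0]) cylinder(h = 657, r = 32);
translate([69, 713, 0]) cylinder(h = 657, r = 32);
translate([1678, 713, 0]) cylinder(h = 657, r = 32);
translate([0, 0, 706]) {
  cube([32, 34, 533]);
  translate([599, 0, 0]) cube([32, 34, 533]);
  translate([32, 0, 0]) cube([567, 34, 32]);
  translate([32, 0, 501]) cube([567, 34, 32]);
}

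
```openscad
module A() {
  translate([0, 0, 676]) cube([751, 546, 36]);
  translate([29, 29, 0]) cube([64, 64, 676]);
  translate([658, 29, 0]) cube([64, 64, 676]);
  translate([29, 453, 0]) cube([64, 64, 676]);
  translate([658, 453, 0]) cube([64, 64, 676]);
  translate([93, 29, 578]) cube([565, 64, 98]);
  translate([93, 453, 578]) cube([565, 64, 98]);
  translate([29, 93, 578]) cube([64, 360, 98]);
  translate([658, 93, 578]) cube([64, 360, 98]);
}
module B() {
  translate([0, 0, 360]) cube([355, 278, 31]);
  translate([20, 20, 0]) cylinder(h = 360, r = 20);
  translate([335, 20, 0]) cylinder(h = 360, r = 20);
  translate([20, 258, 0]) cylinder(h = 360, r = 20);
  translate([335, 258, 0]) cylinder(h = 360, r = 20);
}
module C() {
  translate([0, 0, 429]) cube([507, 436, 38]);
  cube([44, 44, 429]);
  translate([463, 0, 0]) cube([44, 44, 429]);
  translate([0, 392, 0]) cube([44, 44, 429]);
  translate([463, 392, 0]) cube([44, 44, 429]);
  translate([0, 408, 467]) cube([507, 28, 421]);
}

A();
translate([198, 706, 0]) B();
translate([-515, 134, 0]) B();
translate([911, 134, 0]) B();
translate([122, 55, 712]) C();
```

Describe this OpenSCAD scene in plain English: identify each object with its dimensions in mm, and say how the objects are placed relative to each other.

A is a table with a 751×546 mm rectangular top, 36 mm thick, top surface at z = 712 mm, supported by four 64×64 mm square legs, each inset 29 mm from the nearest pair of top edges, running from the floor. Four apron rails, 64 mm thick and 98 mm tall, run between adjacent legs with their top edges flush with the underside of the top and their outer faces flush with the legs' outer faces.

B is a four-legged stool. The seat is 355×278 mm, 31 mm thick, top at z = 391 mm. It stands on four round legs, each 40 mm in diameter, from z = 0 to the seat underside, each leg's axis is inset half a diameter from the nearest pair of seat edges (so the leg's bounding box is flush with the corner).

C is a chair: 507×436 mm seat, 38 mm thick, top at z = 467 mm, on four 44 mm square corner legs flush with the seat edges. A 28 mm thick backrest slab spans the full seat width, extending 421 mm above the seat top, its back face flush with the seat's +y edge.

Three stools sit around the table at the +y, −x, +x sides. The chair is on top of the table, centred.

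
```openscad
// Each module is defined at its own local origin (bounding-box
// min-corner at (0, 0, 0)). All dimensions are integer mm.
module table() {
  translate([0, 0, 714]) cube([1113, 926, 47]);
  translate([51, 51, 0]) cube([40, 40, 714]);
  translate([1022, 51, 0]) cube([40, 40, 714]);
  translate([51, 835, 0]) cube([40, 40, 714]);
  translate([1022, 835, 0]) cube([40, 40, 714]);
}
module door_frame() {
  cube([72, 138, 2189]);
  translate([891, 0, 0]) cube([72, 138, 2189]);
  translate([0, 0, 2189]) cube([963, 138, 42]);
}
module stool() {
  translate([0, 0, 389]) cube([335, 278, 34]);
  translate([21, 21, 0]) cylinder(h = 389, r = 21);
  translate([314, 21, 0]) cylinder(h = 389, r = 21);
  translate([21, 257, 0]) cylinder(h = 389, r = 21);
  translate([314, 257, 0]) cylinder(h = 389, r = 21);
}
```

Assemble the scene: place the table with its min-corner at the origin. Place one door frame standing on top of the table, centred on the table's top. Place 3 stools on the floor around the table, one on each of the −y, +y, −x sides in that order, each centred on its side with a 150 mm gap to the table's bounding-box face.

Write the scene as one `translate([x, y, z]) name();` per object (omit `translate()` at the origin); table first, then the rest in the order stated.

table();
translate([75, 394, 761]) door_frame();
translate([389, -428, 0]) stool();
translate([389, 1076, 0]) stool();
translate([-485, 324, 0]) stool();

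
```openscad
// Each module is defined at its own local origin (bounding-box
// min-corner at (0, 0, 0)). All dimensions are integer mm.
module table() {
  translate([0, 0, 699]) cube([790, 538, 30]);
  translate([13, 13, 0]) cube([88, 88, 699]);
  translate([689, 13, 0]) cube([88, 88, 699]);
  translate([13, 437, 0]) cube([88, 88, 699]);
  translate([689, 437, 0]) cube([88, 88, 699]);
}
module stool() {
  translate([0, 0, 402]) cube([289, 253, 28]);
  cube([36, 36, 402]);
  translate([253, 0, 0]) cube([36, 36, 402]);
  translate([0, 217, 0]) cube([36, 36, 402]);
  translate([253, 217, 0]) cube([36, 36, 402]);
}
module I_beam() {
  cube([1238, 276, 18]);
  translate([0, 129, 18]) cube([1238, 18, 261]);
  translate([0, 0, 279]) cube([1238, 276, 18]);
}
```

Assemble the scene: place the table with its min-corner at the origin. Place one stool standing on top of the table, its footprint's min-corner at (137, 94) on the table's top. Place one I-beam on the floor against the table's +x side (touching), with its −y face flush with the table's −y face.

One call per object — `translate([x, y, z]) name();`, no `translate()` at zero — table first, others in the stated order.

table();
translate([137, 94, 729]) stool();
translate([790, 0, 0]) I_beam();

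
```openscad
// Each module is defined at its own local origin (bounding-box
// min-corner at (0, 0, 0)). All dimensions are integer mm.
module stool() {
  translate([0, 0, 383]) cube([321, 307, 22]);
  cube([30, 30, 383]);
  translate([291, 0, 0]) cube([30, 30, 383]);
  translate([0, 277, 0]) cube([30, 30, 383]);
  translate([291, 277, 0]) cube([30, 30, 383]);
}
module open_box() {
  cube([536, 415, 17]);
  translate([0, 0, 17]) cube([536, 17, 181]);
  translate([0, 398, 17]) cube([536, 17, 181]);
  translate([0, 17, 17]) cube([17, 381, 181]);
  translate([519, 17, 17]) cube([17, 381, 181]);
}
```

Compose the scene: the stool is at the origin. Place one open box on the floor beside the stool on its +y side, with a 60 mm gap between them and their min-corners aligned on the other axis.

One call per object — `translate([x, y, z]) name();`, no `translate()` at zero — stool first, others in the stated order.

stool();
translate([0, 367, 0]) open_box();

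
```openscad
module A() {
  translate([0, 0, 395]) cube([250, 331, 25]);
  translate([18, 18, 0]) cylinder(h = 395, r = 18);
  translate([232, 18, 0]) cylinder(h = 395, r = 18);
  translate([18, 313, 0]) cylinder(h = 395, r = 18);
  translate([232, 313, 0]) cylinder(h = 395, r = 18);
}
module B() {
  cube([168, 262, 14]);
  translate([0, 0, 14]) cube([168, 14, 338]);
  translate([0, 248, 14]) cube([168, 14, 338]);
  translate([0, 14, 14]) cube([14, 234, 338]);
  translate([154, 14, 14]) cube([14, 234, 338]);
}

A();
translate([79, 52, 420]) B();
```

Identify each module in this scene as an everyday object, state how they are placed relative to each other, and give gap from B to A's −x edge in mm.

A is a stool. B is an open box. The open box is on top of the stool. The gap from the open box to the stool's −x edge is 79 mm.

The open box's min-x is at 79; the stool's min-x is 0; gap = 79 mm.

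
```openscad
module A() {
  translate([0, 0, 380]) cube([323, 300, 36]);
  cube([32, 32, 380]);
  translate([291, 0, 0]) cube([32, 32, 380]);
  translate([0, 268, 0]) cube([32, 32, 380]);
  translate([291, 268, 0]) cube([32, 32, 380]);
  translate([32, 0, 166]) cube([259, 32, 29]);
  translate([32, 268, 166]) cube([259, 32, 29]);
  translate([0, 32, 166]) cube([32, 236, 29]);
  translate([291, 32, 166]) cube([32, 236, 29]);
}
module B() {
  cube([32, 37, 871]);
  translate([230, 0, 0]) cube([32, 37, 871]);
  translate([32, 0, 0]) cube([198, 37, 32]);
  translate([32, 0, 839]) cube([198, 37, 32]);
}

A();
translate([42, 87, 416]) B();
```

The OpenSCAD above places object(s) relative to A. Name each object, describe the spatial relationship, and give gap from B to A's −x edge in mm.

A is a stool. B is a picture frame. The picture frame is on top of the stool. The gap from the picture frame to the stool's −x edge is 42 mm.

The picture frame's min-x is at 42; the stool's min-x is 0; gap = 42 mm.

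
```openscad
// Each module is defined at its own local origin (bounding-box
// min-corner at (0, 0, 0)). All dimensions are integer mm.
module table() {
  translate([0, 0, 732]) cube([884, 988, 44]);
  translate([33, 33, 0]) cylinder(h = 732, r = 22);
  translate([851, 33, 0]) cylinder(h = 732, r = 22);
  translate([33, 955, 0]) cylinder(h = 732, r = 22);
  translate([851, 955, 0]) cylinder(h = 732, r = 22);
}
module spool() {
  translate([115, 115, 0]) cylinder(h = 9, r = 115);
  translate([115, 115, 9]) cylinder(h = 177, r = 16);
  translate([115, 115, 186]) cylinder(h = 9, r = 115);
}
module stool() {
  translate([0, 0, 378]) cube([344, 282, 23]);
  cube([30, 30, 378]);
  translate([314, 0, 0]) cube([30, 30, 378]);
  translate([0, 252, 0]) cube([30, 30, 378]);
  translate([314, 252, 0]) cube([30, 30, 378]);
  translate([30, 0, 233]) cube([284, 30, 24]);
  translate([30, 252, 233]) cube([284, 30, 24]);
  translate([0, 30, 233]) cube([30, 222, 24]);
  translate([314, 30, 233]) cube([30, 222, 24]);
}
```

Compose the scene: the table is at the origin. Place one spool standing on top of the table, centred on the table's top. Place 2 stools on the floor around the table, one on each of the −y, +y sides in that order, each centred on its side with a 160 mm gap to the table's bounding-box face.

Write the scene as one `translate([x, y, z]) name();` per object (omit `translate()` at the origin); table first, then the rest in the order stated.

table();
translate([327, 379, 776]) spool();
translate([270, -442, 0]) stool();
translate([270, 1148, 0]) stool();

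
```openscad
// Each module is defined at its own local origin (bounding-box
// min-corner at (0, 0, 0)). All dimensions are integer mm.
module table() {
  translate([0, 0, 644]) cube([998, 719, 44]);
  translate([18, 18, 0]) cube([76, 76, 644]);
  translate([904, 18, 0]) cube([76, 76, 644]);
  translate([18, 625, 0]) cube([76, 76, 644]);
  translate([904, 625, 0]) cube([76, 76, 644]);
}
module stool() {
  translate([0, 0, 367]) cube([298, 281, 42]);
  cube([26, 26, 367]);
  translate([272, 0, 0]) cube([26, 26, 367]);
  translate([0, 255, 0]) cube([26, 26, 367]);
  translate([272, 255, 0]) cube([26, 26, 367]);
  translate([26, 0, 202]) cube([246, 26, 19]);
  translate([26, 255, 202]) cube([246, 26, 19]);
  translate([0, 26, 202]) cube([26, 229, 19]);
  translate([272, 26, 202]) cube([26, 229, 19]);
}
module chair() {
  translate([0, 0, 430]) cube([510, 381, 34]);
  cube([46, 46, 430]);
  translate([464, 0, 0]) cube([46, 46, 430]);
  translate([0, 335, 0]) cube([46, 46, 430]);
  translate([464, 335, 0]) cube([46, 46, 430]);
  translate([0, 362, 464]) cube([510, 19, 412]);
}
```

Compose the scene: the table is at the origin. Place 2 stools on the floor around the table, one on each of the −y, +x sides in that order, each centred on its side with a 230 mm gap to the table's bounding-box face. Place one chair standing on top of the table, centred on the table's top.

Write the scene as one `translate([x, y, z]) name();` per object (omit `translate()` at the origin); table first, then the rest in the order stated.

table();
translate([350, -511, 0]) stool();
translate([1228, 219, 0]) stool();
translate([244, 169, 688]) chair();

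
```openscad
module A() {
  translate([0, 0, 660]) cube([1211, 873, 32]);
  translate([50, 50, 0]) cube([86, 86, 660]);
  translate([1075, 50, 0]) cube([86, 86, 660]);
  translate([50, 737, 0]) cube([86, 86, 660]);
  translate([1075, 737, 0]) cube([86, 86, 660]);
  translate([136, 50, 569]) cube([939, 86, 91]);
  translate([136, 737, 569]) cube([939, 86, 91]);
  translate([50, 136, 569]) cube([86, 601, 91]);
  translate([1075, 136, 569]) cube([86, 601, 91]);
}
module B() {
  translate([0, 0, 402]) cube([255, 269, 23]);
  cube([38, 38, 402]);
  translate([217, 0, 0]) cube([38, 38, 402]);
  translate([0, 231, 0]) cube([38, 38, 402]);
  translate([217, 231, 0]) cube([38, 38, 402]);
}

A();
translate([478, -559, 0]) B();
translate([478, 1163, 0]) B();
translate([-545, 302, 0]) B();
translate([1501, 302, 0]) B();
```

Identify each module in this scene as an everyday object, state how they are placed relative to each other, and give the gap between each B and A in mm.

Each stool's nearest face is 290 mm from the table's bounding box.

A is a table. B is a stool. Four stools sit around the table at the −y, +y, −x, +x sides. The gap between each stool and the table is 290 mm.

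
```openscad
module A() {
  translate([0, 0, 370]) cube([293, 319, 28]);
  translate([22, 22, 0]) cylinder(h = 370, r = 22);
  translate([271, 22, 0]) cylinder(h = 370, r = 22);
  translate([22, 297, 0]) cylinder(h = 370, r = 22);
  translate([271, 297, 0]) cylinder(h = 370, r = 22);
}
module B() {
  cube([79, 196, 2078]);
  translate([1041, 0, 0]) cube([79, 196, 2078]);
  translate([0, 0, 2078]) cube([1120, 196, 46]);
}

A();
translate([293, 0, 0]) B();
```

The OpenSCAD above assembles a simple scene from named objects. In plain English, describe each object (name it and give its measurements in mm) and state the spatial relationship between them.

A is a simple wooden stool: a rectangular seat 293 mm (x) by 319 mm (y), 28 mm thick, top face at z = 398 mm, on four round legs, each 44 mm in diameter. The legs rest on z = 0, each leg's axis is inset half a diameter from the nearest pair of seat edges (so the leg's bounding box is flush with the corner).

B is a rectangular door frame: two vertical jambs of 79×196 mm section, 2078 mm tall, with a clear opening 962 mm wide between their inner faces. A header 46 mm tall and 196 mm deep lies on top of the jambs and spans the full outside width.

The door frame is against the stool's +x side, with their −y faces flush.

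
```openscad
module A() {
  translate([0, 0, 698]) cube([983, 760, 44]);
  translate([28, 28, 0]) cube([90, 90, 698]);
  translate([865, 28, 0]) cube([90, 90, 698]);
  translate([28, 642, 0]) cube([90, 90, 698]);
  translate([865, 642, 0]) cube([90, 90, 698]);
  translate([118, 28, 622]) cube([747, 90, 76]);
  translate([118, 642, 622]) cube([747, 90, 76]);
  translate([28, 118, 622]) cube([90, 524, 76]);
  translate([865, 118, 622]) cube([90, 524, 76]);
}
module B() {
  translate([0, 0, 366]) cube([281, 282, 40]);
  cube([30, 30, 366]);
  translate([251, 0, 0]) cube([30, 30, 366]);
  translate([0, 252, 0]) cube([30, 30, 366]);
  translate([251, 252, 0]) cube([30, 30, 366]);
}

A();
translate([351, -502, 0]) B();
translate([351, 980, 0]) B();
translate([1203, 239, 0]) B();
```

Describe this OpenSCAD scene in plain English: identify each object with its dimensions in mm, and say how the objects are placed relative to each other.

A is a table with a 983×760 mm rectangular top, 44 mm thick, top surface at z = 742 mm, supported by four 90×90 mm square legs, each inset 28 mm from the nearest pair of top edges, running from the floor. Four apron rails, 90 mm thick and 76 mm tall, run between adjacent legs with their top edges flush with the underside of the top and their outer faces flush with the legs' outer faces.

B is a four-legged stool. The seat is 281×282 mm, 40 mm thick, top at z = 406 mm. It stands on four square legs, each 30×30 mm in cross-section, from z = 0 to the seat underside, each flush with a corner of the seat.

Three stools sit around the table at the −y, +y, +x sides.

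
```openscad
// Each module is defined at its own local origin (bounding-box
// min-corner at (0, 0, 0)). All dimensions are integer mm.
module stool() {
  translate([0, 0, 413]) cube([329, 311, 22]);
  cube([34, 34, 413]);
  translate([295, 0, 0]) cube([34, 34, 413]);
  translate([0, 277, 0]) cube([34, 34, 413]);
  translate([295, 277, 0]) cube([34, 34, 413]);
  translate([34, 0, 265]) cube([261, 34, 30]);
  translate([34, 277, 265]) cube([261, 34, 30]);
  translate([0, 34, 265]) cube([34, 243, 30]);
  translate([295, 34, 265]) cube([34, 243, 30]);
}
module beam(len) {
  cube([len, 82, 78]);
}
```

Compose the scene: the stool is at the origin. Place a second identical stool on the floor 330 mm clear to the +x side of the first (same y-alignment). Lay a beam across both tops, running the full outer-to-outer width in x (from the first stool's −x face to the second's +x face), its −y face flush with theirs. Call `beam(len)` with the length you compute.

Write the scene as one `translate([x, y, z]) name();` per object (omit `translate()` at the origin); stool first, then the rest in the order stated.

stool();
translate([659, 0, 0]) stool();
translate([0, 0, 435]) beam(988);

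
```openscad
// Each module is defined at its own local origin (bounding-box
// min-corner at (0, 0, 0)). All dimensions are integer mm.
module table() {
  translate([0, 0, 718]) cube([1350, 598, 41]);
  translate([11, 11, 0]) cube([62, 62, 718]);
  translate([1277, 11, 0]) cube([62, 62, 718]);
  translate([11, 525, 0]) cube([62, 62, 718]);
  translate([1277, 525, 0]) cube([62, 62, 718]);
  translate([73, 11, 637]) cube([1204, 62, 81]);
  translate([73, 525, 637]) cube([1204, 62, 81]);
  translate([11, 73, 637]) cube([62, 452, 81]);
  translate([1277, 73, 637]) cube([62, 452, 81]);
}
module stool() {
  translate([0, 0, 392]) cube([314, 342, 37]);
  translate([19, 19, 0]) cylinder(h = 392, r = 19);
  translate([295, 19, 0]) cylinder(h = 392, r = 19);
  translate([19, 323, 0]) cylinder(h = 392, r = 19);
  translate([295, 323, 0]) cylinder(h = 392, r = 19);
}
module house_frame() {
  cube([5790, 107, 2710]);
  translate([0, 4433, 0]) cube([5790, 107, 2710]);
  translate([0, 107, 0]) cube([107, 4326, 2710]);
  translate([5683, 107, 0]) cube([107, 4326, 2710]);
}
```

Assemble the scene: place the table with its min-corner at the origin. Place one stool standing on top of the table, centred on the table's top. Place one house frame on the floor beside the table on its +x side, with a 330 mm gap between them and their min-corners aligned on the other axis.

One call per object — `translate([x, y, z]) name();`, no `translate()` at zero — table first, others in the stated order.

table();
translate([518, 128, 759]) stool();
translate([1680, 0, 0]) house_frame();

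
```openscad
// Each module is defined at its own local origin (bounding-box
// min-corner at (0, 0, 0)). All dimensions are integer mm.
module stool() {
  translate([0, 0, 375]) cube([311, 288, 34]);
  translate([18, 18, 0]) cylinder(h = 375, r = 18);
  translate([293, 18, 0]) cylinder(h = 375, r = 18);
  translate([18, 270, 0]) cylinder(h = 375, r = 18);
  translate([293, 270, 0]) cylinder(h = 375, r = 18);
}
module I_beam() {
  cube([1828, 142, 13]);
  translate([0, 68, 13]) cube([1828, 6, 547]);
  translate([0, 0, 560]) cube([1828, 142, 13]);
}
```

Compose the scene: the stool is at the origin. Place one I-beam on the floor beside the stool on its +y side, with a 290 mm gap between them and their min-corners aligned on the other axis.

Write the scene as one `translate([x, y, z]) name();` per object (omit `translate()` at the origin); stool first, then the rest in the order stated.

stool();
translate([0, 578, 0]) I_beam();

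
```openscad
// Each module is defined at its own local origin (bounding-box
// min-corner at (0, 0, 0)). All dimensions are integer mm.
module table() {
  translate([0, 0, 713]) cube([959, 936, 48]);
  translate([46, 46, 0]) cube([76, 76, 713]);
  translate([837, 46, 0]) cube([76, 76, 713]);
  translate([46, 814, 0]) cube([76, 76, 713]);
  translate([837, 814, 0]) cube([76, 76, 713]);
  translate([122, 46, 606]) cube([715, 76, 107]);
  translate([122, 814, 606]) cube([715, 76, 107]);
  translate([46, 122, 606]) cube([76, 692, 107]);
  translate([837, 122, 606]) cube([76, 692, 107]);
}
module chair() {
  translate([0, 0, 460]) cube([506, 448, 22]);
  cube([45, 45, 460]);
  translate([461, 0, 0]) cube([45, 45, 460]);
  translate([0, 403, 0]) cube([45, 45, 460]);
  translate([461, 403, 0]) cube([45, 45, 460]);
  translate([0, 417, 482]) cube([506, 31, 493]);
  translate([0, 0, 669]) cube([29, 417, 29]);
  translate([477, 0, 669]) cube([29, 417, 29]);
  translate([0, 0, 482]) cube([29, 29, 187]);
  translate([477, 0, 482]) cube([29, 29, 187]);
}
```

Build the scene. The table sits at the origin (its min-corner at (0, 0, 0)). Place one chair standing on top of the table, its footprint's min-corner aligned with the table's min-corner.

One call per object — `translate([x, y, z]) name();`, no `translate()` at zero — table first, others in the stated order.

table();
translate([0, 0, 761]) chair();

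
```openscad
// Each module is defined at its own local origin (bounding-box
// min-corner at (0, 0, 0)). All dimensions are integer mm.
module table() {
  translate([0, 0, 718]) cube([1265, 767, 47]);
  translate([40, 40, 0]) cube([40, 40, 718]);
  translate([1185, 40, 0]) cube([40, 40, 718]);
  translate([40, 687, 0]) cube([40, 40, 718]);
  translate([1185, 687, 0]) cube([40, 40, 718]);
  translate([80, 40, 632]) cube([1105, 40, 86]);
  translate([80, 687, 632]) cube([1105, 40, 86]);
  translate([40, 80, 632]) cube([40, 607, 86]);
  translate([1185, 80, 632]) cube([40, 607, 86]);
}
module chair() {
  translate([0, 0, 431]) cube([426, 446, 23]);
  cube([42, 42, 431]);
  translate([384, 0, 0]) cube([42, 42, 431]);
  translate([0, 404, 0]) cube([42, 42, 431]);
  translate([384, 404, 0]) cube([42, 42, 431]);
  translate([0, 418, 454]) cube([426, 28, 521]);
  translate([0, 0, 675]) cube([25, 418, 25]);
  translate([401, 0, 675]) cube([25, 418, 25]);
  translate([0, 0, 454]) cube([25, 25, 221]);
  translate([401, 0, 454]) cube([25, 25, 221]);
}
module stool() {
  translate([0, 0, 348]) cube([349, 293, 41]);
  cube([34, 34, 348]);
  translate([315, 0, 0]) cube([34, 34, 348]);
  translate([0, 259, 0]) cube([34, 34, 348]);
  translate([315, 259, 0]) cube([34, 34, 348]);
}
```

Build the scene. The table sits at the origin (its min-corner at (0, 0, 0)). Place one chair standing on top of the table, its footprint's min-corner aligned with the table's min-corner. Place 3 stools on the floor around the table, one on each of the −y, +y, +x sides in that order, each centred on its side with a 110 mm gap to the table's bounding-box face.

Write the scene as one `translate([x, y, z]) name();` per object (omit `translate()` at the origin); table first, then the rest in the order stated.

table();
translate([0, 0, 765]) chair();
translate([458, -403, 0]) stool();
translate([458, 877, 0]) stool();
translate([1375, 237, 0]) stool();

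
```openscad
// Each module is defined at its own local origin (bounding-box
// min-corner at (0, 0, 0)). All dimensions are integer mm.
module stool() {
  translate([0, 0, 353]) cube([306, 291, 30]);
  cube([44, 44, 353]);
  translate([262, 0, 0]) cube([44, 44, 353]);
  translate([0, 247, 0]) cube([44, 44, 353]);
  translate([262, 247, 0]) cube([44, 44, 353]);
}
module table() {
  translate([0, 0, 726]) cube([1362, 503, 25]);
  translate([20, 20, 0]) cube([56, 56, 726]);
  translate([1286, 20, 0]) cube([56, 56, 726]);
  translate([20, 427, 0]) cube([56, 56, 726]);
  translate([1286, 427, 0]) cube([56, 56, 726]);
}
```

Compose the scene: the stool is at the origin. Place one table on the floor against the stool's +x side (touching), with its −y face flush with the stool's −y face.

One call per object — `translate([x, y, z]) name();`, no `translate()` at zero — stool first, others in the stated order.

stool();
translate([306, 0, 0]) table();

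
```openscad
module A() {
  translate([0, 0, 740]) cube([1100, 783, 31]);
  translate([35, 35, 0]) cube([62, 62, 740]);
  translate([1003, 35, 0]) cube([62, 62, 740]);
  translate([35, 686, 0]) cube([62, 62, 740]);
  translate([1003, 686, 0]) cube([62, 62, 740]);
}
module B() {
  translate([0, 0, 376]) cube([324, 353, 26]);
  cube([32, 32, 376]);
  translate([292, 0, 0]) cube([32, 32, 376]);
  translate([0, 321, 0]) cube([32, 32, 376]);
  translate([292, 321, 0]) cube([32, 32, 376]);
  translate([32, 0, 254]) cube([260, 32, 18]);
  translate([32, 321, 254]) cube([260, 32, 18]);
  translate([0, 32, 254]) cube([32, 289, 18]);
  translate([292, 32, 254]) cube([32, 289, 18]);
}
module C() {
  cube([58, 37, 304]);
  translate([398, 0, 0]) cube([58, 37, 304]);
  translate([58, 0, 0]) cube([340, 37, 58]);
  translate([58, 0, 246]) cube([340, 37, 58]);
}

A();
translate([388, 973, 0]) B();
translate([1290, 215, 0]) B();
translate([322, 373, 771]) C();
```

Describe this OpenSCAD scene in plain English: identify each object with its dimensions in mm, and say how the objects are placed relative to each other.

A is a table: top 1100 mm (x) × 783 mm (y), 31 mm thick, upper face at z = 771 mm, on four 62×62 mm square legs, each inset 35 mm from the nearest pair of top edges, running from z = 0 to the bottom of the top.

B is a four-legged stool. The seat is a 324×353×26 mm slab whose top surface is at z = 402 mm; four square legs, each 32×32 mm in cross-section, run from the floor (z = 0) to the underside of the seat, each flush with a corner of the seat. Four stretchers, 32 mm wide and 18 mm tall, connect adjacent legs with their undersides at z = 254 mm, each running between the inner faces of the legs it joins and aligned with the legs' outer faces on the other axis.

C is a rectangular picture frame lying in the x–z plane (depth along y). The opening is 340 mm wide (x) by 188 mm tall (z), surrounded by a border 58 mm wide on all four sides. The frame is 37 mm deep and is made of two full-height vertical stiles with two horizontal rails fitted between them.

Two stools sit around the table at the +y, +x sides. The picture frame is on top of the table, centred.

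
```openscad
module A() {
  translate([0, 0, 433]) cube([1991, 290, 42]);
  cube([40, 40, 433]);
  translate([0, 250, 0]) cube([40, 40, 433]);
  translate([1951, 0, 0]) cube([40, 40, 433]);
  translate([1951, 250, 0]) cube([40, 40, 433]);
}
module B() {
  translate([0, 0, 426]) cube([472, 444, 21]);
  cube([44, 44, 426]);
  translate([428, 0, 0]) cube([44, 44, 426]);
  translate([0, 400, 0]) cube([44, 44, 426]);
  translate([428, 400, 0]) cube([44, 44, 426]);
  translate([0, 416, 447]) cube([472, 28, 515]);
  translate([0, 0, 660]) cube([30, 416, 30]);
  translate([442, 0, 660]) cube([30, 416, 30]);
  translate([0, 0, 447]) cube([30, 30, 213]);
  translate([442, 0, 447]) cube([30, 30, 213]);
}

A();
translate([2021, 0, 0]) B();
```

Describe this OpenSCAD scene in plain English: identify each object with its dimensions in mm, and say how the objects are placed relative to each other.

A is a long wooden bench with a 1991 mm (x) × 290 mm (y) seat, 42 mm thick, its top surface 475 mm above the floor. Four 40 mm square legs at the seat corners, flush with the edges, run from z = 0 to the seat underside.

B is a chair: 472×444 mm seat, 21 mm thick, top at z = 447 mm, on four 44 mm square corner legs flush with the seat edges. A 28 mm thick backrest slab spans the full seat width, extending 515 mm above the seat top, its back face flush with the seat's +y edge. Two armrests of 30×30 mm section run along each side from the seat's front edge to the front of the backrest, top faces 243 mm above the seat top and outer faces flush with the seat's x-edges; a 30×30 mm post under the front of each armrest stands on the seat at the front corner.

The chair is on the floor beside the bench on its +x side.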